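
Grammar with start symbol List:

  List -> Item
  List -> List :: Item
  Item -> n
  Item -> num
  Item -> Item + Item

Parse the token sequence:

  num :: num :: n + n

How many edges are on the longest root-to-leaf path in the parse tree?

[List [List [List [Item num]] :: [Item num]] :: [Item [Item n] + [Item n]]]

4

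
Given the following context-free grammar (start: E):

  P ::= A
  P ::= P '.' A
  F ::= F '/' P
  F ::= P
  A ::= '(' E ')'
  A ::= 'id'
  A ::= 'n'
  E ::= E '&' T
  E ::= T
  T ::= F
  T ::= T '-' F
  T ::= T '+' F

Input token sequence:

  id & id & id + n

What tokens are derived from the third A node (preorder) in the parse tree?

id

[E [E [E [T [F [P [A id]]]]] & [T [F [P [A id]]]]] & [T [T [F [P [A id]]]] + [F [P [A n]]]]]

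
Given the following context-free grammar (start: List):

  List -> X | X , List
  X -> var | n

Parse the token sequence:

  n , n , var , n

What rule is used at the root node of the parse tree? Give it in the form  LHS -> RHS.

List -> X , List

[List [X n] , [List [X n] , [List [X var] , [List [X n]]]]]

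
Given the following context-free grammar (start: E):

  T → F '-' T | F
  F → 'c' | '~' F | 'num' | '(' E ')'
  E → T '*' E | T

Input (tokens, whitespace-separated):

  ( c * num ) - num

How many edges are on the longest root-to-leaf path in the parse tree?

7

[E [T [F ( [E [T [F c]] * [E [T [F num]]]] )] - [T [F num]]]]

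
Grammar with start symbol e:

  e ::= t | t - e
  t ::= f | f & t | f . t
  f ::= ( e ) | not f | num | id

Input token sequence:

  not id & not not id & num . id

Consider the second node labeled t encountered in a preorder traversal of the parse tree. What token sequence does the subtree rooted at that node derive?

[e [t [f not [f id]] & [t [f not [f not [f id]]] & [t [f num] . [t [f id]]]]]]

not not id & num . id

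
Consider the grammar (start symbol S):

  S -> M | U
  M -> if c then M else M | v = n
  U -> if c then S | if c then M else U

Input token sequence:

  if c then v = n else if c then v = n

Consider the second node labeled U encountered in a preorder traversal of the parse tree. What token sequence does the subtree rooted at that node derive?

if c then v = n

[S [U if c then [M v = n] else [U if c then [S [M v = n]]]]]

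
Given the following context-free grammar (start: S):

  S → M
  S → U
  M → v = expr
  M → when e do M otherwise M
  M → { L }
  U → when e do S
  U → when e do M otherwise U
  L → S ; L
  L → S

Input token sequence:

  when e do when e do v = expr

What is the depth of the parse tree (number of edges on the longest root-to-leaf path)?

6

[S [U when e do [S [U when e do [S [M v = expr]]]]]]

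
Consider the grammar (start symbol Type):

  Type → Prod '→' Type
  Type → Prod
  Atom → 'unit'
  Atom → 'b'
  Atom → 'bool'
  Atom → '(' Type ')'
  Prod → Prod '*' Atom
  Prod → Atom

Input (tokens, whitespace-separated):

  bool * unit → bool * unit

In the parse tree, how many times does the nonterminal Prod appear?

4

[Type [Prod [Prod [Atom bool]] * [Atom unit]] → [Type [Prod [Prod [Atom bool]] * [Atom unit]]]]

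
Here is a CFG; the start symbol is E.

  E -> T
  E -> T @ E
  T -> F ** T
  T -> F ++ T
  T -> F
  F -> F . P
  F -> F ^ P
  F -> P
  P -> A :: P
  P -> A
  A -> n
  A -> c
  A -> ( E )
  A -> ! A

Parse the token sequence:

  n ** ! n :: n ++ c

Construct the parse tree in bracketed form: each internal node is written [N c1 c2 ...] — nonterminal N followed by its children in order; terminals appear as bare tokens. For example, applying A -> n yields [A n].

E
T
F ** T
P ** T
A ** T
n ** T
n ** F ++ T
n ** P ++ T
n ** A :: P ++ T
n ** ! A :: P ++ T
n ** ! n :: P ++ T
n ** ! n :: A ++ T
n ** ! n :: n ++ T
n ** ! n :: n ++ F
n ** ! n :: n ++ P
n ** ! n :: n ++ A
n ** ! n :: n ++ c

[E [T [F [P [A n]]] ** [T [F [P [A ! [A n]] :: [P [A n]]]] ++ [T [F [P [A c]]]]]]]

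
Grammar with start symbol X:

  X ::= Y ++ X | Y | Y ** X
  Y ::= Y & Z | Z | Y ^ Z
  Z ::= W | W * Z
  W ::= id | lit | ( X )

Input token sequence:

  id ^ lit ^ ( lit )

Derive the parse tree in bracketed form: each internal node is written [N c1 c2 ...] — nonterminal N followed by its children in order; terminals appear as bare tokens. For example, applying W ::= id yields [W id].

[X [Y [Y [Y [Z [W id]]] ^ [Z [W lit]]] ^ [Z [W ( [X [Y [Z [W lit]]]] )]]]]

X
Y
Y ^ Z
Y ^ Z ^ Z
Z ^ Z ^ Z
W ^ Z ^ Z
id ^ Z ^ Z
id ^ W ^ Z
id ^ lit ^ Z
id ^ lit ^ W
id ^ lit ^ ( X )
id ^ lit ^ ( Y )
id ^ lit ^ ( Z )
id ^ lit ^ ( W )
id ^ lit ^ ( lit )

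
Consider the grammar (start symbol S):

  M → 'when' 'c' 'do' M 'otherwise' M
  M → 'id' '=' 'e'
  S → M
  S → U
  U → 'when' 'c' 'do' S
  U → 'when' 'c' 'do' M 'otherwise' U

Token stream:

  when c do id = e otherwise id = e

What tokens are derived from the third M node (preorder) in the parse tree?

[S [M when c do [M id = e] otherwise [M id = e]]]

id = e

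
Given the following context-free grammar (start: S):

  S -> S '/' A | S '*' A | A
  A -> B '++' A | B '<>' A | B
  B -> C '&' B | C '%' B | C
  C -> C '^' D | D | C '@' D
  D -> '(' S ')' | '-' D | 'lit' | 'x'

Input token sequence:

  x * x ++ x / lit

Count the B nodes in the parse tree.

4

[S [S [S [A [B [C [D x]]]]] * [A [B [C [D x]]] ++ [A [B [C [D x]]]]]] / [A [B [C [D lit]]]]]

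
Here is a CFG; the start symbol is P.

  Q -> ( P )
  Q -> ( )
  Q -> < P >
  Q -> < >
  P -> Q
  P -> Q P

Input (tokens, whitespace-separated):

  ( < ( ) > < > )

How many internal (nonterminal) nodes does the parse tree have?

8

[P [Q ( [P [Q < [P [Q ( )]] >] [P [Q < >]]] )]]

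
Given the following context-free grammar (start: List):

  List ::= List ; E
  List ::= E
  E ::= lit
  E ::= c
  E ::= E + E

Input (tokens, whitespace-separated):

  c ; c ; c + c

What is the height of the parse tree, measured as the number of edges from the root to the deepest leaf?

4

[List [List [List [E c]] ; [E c]] ; [E [E c] + [E c]]]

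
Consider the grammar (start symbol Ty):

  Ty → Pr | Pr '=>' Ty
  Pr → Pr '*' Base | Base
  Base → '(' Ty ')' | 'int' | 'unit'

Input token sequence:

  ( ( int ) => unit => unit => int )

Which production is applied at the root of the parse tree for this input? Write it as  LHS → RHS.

[Ty [Pr [Base ( [Ty [Pr [Base ( [Ty [Pr [Base int]]] )]] => [Ty [Pr [Base unit]] => [Ty [Pr [Base unit]] => [Ty [Pr [Base int]]]]]] )]]]

Ty → Pr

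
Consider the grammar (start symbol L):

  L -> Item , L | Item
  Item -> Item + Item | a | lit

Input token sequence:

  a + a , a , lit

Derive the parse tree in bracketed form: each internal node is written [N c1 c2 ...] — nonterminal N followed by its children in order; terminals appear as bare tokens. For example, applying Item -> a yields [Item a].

L
Item , L
Item + Item , L
a + Item , L
a + a , L
a + a , Item , L
a + a , a , L
a + a , a , Item
a + a , a , lit

[L [Item [Item a] + [Item a]] , [L [Item a] , [L [Item lit]]]]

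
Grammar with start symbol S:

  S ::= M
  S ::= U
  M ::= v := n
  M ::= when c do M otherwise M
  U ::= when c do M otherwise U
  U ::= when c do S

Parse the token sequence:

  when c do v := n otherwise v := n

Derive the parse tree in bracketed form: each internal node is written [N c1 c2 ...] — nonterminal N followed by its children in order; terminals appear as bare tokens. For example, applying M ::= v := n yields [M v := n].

S
M
when c do M otherwise M
when c do v := n otherwise M
when c do v := n otherwise v := n

[S [M when c do [M v := n] otherwise [M v := n]]]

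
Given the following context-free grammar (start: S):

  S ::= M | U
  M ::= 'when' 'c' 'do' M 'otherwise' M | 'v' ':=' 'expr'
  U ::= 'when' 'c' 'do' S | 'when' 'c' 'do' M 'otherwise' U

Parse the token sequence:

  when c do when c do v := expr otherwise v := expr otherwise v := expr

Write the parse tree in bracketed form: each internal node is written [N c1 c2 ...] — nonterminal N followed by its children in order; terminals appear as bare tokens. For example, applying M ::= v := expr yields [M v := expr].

S
M
when c do M otherwise M
when c do when c do M otherwise M otherwise M
when c do when c do v := expr otherwise M otherwise M
when c do when c do v := expr otherwise v := expr otherwise M
when c do when c do v := expr otherwise v := expr otherwise v := expr

[S [M when c do [M when c do [M v := expr] otherwise [M v := expr]] otherwise [M v := expr]]]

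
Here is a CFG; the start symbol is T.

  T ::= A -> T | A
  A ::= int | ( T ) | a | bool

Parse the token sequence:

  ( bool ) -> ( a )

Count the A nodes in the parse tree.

[T [A ( [T [A bool]] )] -> [T [A ( [T [A a]] )]]]

4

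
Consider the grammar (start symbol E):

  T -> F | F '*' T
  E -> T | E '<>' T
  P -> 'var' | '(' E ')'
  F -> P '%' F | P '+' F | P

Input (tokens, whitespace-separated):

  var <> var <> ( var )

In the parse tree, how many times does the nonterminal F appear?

[E [E [E [T [F [P var]]]] <> [T [F [P var]]]] <> [T [F [P ( [E [T [F [P var]]]] )]]]]

4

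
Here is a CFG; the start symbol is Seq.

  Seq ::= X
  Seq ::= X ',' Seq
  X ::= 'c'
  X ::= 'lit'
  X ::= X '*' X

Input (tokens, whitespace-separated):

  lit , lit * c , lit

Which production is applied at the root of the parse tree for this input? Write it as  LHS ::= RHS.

Seq ::= X ',' Seq

[Seq [X lit] , [Seq [X [X lit] * [X c]] , [Seq [X lit]]]]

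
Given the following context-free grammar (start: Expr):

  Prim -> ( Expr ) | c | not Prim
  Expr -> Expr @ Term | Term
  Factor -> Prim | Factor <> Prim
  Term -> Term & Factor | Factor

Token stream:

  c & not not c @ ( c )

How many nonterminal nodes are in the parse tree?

17

[Expr [Expr [Term [Term [Factor [Prim c]]] & [Factor [Prim not [Prim not [Prim c]]]]]] @ [Term [Factor [Prim ( [Expr [Term [Factor [Prim c]]]] )]]]]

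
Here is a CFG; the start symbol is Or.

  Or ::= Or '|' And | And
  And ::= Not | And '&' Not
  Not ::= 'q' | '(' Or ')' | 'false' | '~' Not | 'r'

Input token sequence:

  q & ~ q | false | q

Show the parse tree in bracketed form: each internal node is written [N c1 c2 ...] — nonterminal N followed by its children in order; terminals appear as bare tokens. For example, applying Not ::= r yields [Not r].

Or
Or | And
Or | And | And
And | And | And
And & Not | And | And
Not & Not | And | And
q & Not | And | And
q & ~ Not | And | And
q & ~ q | And | And
q & ~ q | Not | And
q & ~ q | false | And
q & ~ q | false | Not
q & ~ q | false | q

[Or [Or [Or [And [And [Not q]] & [Not ~ [Not q]]]] | [And [Not false]]] | [And [Not q]]]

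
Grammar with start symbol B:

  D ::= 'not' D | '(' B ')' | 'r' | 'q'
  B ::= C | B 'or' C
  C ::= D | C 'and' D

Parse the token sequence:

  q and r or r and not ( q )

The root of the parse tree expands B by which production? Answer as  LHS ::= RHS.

[B [B [C [C [D q]] and [D r]]] or [C [C [D r]] and [D not [D ( [B [C [D q]]] )]]]]

B ::= B 'or' C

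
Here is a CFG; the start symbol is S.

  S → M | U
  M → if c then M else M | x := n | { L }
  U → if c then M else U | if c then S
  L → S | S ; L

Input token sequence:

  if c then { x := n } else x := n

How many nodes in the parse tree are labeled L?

1

[S [M if c then [M { [L [S [M x := n]]] }] else [M x := n]]]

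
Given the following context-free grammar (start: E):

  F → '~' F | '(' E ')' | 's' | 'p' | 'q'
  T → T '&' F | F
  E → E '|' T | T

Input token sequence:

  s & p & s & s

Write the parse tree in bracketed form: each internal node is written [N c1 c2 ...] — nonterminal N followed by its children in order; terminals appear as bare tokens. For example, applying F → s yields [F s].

[E [T [T [T [T [F s]] & [F p]] & [F s]] & [F s]]]

E
T
T & F
T & F & F
T & F & F & F
F & F & F & F
s & F & F & F
s & p & F & F
s & p & s & F
s & p & s & s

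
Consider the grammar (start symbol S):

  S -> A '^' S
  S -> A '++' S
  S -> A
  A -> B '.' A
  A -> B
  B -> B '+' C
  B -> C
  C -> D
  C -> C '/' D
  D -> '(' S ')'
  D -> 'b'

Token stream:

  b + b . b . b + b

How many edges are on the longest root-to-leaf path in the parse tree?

[S [A [B [B [C [D b]]] + [C [D b]]] . [A [B [C [D b]]] . [A [B [B [C [D b]]] + [C [D b]]]]]]]

8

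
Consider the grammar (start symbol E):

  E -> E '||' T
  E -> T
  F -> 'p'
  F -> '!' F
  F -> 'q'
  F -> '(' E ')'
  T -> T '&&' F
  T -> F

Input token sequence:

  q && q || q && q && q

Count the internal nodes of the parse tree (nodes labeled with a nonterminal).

12

[E [E [T [T [F q]] && [F q]]] || [T [T [T [F q]] && [F q]] && [F q]]]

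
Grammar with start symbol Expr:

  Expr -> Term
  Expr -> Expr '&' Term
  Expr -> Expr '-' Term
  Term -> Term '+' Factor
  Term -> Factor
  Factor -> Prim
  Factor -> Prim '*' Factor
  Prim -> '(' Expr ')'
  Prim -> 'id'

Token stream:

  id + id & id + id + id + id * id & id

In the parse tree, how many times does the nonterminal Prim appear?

[Expr [Expr [Expr [Term [Term [Factor [Prim id]]] + [Factor [Prim id]]]] & [Term [Term [Term [Term [Factor [Prim id]]] + [Factor [Prim id]]] + [Factor [Prim id]]] + [Factor [Prim id] * [Factor [Prim id]]]]] & [Term [Factor [Prim id]]]]

8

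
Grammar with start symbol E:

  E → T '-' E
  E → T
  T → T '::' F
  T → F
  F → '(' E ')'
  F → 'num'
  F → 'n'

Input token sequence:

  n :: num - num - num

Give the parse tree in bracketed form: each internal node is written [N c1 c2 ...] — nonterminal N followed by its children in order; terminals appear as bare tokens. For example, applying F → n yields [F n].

[E [T [T [F n]] :: [F num]] - [E [T [F num]] - [E [T [F num]]]]]

E
T - E
T :: F - E
F :: F - E
n :: F - E
n :: num - E
n :: num - T - E
n :: num - F - E
n :: num - num - E
n :: num - num - T
n :: num - num - F
n :: num - num - num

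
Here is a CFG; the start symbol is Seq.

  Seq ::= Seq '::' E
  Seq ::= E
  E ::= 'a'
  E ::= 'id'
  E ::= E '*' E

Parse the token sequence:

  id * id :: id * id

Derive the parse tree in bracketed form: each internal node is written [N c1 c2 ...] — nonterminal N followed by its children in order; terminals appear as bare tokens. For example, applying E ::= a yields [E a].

[Seq [Seq [E [E id] * [E id]]] :: [E [E id] * [E id]]]

Seq
Seq :: E
E :: E
E * E :: E
id * E :: E
id * id :: E
id * id :: E * E
id * id :: id * E
id * id :: id * id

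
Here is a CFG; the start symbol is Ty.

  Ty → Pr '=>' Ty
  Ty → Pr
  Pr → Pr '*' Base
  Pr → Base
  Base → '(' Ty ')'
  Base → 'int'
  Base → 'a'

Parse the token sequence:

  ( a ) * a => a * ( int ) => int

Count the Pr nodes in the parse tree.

7

[Ty [Pr [Pr [Base ( [Ty [Pr [Base a]]] )]] * [Base a]] => [Ty [Pr [Pr [Base a]] * [Base ( [Ty [Pr [Base int]]] )]] => [Ty [Pr [Base int]]]]]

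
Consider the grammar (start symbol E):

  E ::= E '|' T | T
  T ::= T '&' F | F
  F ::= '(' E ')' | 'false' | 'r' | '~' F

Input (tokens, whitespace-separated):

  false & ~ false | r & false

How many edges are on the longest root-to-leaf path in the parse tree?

5

[E [E [T [T [F false]] & [F ~ [F false]]]] | [T [T [F r]] & [F false]]]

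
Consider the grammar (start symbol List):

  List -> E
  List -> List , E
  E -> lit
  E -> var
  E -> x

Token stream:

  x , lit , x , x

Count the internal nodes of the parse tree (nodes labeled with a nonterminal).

8

[List [List [List [List [E x]] , [E lit]] , [E x]] , [E x]]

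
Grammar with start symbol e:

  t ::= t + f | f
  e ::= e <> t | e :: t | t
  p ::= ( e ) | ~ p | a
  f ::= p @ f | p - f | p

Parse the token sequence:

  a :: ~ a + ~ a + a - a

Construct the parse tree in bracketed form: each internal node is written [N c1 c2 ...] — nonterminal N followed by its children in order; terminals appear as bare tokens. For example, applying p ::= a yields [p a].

e
e :: t
t :: t
f :: t
p :: t
a :: t
a :: t + f
a :: t + f + f
a :: f + f + f
a :: p + f + f
a :: ~ p + f + f
a :: ~ a + f + f
a :: ~ a + p + f
a :: ~ a + ~ p + f
a :: ~ a + ~ a + f
a :: ~ a + ~ a + p - f
a :: ~ a + ~ a + a - f
a :: ~ a + ~ a + a - p
a :: ~ a + ~ a + a - a

[e [e [t [f [p a]]]] :: [t [t [t [f [p ~ [p a]]]] + [f [p ~ [p a]]]] + [f [p a] - [f [p a]]]]]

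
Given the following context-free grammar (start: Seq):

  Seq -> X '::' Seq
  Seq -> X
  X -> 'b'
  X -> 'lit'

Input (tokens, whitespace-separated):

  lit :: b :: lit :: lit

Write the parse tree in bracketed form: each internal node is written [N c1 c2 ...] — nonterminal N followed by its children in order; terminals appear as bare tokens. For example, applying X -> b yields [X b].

Seq
X :: Seq
lit :: Seq
lit :: X :: Seq
lit :: b :: Seq
lit :: b :: X :: Seq
lit :: b :: lit :: Seq
lit :: b :: lit :: X
lit :: b :: lit :: lit

[Seq [X lit] :: [Seq [X b] :: [Seq [X lit] :: [Seq [X lit]]]]]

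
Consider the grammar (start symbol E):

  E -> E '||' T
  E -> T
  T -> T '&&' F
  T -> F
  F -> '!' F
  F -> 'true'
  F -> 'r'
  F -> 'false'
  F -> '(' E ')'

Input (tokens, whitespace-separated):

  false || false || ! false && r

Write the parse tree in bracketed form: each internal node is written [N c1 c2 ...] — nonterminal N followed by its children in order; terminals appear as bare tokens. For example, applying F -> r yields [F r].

[E [E [E [T [F false]]] || [T [F false]]] || [T [T [F ! [F false]]] && [F r]]]

E
E || T
E || T || T
T || T || T
F || T || T
false || T || T
false || F || T
false || false || T
false || false || T && F
false || false || F && F
false || false || ! F && F
false || false || ! false && F
false || false || ! false && r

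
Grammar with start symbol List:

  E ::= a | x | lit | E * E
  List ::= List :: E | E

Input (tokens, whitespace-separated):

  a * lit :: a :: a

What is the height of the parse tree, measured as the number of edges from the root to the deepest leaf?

5

[List [List [List [E [E a] * [E lit]]] :: [E a]] :: [E a]]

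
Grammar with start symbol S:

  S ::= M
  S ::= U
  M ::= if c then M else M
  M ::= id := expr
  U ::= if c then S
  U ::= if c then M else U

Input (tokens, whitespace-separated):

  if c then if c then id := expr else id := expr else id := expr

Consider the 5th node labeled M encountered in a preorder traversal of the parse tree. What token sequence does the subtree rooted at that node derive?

id := expr

[S [M if c then [M if c then [M id := expr] else [M id := expr]] else [M id := expr]]]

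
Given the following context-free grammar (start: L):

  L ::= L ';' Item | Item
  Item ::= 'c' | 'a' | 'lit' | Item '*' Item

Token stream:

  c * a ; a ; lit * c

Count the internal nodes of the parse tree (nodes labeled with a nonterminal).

10

[L [L [L [Item [Item c] * [Item a]]] ; [Item a]] ; [Item [Item lit] * [Item c]]]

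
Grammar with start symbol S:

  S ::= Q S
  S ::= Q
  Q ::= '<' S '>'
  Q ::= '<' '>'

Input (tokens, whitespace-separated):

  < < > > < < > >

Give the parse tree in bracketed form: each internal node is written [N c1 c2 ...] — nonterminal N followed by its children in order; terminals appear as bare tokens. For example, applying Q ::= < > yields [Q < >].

S
Q S
< S > S
< Q > S
< < > > S
< < > > Q
< < > > < S >
< < > > < Q >
< < > > < < > >

[S [Q < [S [Q < >]] >] [S [Q < [S [Q < >]] >]]]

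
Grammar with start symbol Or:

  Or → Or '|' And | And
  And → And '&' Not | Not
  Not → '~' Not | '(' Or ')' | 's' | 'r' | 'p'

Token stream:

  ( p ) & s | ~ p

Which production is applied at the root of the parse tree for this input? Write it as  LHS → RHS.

Or → Or '|' And

[Or [Or [And [And [Not ( [Or [And [Not p]]] )]] & [Not s]]] | [And [Not ~ [Not p]]]]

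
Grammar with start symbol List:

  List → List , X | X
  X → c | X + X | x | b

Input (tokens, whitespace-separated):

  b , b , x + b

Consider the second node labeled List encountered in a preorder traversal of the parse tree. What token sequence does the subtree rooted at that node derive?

[List [List [List [X b]] , [X b]] , [X [X x] + [X b]]]

b , b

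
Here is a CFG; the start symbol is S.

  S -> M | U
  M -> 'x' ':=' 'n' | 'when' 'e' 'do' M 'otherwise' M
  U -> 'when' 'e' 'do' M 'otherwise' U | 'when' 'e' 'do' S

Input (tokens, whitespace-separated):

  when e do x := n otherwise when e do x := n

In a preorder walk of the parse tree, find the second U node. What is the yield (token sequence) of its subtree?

[S [U when e do [M x := n] otherwise [U when e do [S [M x := n]]]]]

when e do x := n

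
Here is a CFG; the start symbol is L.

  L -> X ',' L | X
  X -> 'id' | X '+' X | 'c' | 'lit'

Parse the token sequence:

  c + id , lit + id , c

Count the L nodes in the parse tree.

[L [X [X c] + [X id]] , [L [X [X lit] + [X id]] , [L [X c]]]]

3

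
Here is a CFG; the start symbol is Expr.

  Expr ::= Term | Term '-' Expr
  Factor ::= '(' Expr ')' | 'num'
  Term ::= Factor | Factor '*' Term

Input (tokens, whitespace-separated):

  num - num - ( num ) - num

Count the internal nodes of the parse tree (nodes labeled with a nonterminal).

15

[Expr [Term [Factor num]] - [Expr [Term [Factor num]] - [Expr [Term [Factor ( [Expr [Term [Factor num]]] )]] - [Expr [Term [Factor num]]]]]]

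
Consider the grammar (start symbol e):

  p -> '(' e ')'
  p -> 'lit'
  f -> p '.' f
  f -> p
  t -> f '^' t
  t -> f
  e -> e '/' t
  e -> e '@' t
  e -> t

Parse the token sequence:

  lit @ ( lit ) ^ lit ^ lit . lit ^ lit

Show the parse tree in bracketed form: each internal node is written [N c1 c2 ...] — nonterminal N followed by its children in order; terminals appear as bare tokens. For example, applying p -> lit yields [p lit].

[e [e [t [f [p lit]]]] @ [t [f [p ( [e [t [f [p lit]]]] )]] ^ [t [f [p lit]] ^ [t [f [p lit] . [f [p lit]]] ^ [t [f [p lit]]]]]]]

e
e @ t
t @ t
f @ t
p @ t
lit @ t
lit @ f ^ t
lit @ p ^ t
lit @ ( e ) ^ t
lit @ ( t ) ^ t
lit @ ( f ) ^ t
lit @ ( p ) ^ t
lit @ ( lit ) ^ t
lit @ ( lit ) ^ f ^ t
lit @ ( lit ) ^ p ^ t
lit @ ( lit ) ^ lit ^ t
lit @ ( lit ) ^ lit ^ f ^ t
lit @ ( lit ) ^ lit ^ p . f ^ t
lit @ ( lit ) ^ lit ^ lit . f ^ t
lit @ ( lit ) ^ lit ^ lit . p ^ t
lit @ ( lit ) ^ lit ^ lit . lit ^ t
lit @ ( lit ) ^ lit ^ lit . lit ^ f
lit @ ( lit ) ^ lit ^ lit . lit ^ p
lit @ ( lit ) ^ lit ^ lit . lit ^ lit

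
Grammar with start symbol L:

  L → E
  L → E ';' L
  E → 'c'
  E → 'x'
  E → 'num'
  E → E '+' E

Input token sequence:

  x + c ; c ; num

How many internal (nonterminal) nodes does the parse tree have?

8

[L [E [E x] + [E c]] ; [L [E c] ; [L [E num]]]]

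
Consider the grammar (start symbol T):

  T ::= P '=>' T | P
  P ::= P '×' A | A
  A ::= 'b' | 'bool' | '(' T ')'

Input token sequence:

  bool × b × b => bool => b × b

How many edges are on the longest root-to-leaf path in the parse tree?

[T [P [P [P [A bool]] × [A b]] × [A b]] => [T [P [A bool]] => [T [P [P [A b]] × [A b]]]]]

6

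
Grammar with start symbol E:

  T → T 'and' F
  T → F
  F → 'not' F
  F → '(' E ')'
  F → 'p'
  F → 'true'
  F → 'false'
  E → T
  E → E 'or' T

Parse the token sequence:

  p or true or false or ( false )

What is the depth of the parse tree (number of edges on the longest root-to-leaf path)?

[E [E [E [E [T [F p]]] or [T [F true]]] or [T [F false]]] or [T [F ( [E [T [F false]]] )]]]

6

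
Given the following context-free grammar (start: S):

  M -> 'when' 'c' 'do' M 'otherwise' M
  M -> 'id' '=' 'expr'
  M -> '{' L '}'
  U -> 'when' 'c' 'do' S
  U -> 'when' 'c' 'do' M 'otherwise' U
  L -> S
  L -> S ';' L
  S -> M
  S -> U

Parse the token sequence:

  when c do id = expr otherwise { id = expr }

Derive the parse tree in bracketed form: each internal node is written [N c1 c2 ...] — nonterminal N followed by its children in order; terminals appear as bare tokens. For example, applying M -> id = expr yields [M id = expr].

[S [M when c do [M id = expr] otherwise [M { [L [S [M id = expr]]] }]]]

S
M
when c do M otherwise M
when c do id = expr otherwise M
when c do id = expr otherwise { L }
when c do id = expr otherwise { S }
when c do id = expr otherwise { M }
when c do id = expr otherwise { id = expr }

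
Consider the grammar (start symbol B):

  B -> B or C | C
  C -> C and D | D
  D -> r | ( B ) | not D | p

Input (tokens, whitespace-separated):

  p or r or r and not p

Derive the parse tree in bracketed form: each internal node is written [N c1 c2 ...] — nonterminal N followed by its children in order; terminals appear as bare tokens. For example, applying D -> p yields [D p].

B
B or C
B or C or C
C or C or C
D or C or C
p or C or C
p or D or C
p or r or C
p or r or C and D
p or r or D and D
p or r or r and D
p or r or r and not D
p or r or r and not p

[B [B [B [C [D p]]] or [C [D r]]] or [C [C [D r]] and [D not [D p]]]]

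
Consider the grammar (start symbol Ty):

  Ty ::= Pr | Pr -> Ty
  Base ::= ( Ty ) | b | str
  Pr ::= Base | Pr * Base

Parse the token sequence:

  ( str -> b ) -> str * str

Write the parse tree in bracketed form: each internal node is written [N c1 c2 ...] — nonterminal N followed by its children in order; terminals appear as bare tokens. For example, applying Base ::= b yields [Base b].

[Ty [Pr [Base ( [Ty [Pr [Base str]] -> [Ty [Pr [Base b]]]] )]] -> [Ty [Pr [Pr [Base str]] * [Base str]]]]

Ty
Pr -> Ty
Base -> Ty
( Ty ) -> Ty
( Pr -> Ty ) -> Ty
( Base -> Ty ) -> Ty
( str -> Ty ) -> Ty
( str -> Pr ) -> Ty
( str -> Base ) -> Ty
( str -> b ) -> Ty
( str -> b ) -> Pr
( str -> b ) -> Pr * Base
( str -> b ) -> Base * Base
( str -> b ) -> str * Base
( str -> b ) -> str * str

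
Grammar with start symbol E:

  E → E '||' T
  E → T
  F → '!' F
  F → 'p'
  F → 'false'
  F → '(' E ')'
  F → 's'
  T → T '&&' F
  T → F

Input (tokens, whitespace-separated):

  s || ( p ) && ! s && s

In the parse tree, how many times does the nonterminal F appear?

6

[E [E [T [F s]]] || [T [T [T [F ( [E [T [F p]]] )]] && [F ! [F s]]] && [F s]]]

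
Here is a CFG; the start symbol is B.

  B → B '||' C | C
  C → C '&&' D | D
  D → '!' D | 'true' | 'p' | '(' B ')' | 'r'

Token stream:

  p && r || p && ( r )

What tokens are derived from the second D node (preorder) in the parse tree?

[B [B [C [C [D p]] && [D r]]] || [C [C [D p]] && [D ( [B [C [D r]]] )]]]

r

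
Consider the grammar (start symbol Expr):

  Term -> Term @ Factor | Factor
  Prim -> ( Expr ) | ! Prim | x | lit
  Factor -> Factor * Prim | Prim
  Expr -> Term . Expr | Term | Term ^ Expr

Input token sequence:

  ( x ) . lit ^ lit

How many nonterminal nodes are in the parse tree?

[Expr [Term [Factor [Prim ( [Expr [Term [Factor [Prim x]]]] )]]] . [Expr [Term [Factor [Prim lit]]] ^ [Expr [Term [Factor [Prim lit]]]]]]

16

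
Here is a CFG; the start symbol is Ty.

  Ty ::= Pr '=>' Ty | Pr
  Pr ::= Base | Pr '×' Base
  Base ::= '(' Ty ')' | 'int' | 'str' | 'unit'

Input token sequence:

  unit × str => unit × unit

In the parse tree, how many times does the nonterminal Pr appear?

[Ty [Pr [Pr [Base unit]] × [Base str]] => [Ty [Pr [Pr [Base unit]] × [Base unit]]]]

4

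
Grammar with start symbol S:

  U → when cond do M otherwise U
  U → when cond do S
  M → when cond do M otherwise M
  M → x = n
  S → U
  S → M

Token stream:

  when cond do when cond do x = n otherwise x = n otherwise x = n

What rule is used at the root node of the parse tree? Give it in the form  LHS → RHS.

S → M

[S [M when cond do [M when cond do [M x = n] otherwise [M x = n]] otherwise [M x = n]]]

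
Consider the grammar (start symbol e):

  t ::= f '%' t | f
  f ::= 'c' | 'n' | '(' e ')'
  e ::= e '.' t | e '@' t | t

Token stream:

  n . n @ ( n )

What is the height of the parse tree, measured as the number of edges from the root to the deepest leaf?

[e [e [e [t [f n]]] . [t [f n]]] @ [t [f ( [e [t [f n]]] )]]]

6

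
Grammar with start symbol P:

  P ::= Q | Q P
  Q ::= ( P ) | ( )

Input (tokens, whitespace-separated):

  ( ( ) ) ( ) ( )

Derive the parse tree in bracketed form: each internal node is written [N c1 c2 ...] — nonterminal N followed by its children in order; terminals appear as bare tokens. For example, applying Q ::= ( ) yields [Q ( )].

[P [Q ( [P [Q ( )]] )] [P [Q ( )] [P [Q ( )]]]]

P
Q P
( P ) P
( Q ) P
( ( ) ) P
( ( ) ) Q P
( ( ) ) ( ) P
( ( ) ) ( ) Q
( ( ) ) ( ) ( )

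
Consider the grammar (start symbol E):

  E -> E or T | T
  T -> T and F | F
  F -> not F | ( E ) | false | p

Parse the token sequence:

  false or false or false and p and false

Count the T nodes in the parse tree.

[E [E [E [T [F false]]] or [T [F false]]] or [T [T [T [F false]] and [F p]] and [F false]]]

5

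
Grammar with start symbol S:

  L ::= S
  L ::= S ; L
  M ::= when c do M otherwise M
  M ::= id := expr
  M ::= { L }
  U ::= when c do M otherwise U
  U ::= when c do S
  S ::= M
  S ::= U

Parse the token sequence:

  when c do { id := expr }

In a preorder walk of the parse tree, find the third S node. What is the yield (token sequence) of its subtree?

id := expr

[S [U when c do [S [M { [L [S [M id := expr]]] }]]]]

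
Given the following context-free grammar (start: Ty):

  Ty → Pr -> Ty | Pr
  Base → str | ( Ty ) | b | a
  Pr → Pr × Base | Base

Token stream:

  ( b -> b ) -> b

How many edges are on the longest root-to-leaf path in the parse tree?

7

[Ty [Pr [Base ( [Ty [Pr [Base b]] -> [Ty [Pr [Base b]]]] )]] -> [Ty [Pr [Base b]]]]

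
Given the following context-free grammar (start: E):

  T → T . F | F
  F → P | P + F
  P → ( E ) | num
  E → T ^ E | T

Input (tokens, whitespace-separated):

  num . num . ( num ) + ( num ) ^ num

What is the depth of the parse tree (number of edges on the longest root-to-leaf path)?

9

[E [T [T [T [F [P num]]] . [F [P num]]] . [F [P ( [E [T [F [P num]]]] )] + [F [P ( [E [T [F [P num]]]] )]]]] ^ [E [T [F [P num]]]]]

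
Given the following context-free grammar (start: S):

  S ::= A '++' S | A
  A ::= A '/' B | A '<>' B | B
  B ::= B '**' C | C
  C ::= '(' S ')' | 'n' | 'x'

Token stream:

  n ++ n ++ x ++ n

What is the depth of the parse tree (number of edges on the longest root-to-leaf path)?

[S [A [B [C n]]] ++ [S [A [B [C n]]] ++ [S [A [B [C x]]] ++ [S [A [B [C n]]]]]]]

7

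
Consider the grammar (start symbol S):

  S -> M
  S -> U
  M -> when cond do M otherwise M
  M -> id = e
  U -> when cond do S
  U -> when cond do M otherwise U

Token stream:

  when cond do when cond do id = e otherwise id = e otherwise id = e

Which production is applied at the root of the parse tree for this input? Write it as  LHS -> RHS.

[S [M when cond do [M when cond do [M id = e] otherwise [M id = e]] otherwise [M id = e]]]

S -> M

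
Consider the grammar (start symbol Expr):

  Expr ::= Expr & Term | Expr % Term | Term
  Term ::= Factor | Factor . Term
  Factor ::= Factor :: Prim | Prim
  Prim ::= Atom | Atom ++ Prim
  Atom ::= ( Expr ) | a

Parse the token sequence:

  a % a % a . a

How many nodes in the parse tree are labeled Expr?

3

[Expr [Expr [Expr [Term [Factor [Prim [Atom a]]]]] % [Term [Factor [Prim [Atom a]]]]] % [Term [Factor [Prim [Atom a]]] . [Term [Factor [Prim [Atom a]]]]]]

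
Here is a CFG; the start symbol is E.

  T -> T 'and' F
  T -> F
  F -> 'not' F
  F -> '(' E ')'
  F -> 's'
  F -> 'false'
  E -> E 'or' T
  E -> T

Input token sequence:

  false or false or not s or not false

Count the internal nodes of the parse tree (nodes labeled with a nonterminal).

[E [E [E [E [T [F false]]] or [T [F false]]] or [T [F not [F s]]]] or [T [F not [F false]]]]

14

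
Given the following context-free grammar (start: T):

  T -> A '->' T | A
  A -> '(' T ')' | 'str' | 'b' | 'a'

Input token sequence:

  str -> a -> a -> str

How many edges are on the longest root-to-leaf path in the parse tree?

5

[T [A str] -> [T [A a] -> [T [A a] -> [T [A str]]]]]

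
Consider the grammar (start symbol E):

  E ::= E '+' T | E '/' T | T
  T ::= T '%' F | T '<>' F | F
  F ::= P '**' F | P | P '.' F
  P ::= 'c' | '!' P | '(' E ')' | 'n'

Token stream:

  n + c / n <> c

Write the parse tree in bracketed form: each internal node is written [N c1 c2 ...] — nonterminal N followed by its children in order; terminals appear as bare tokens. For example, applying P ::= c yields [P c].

E
E / T
E + T / T
T + T / T
F + T / T
P + T / T
n + T / T
n + F / T
n + P / T
n + c / T
n + c / T <> F
n + c / F <> F
n + c / P <> F
n + c / n <> F
n + c / n <> P
n + c / n <> c

[E [E [E [T [F [P n]]]] + [T [F [P c]]]] / [T [T [F [P n]]] <> [F [P c]]]]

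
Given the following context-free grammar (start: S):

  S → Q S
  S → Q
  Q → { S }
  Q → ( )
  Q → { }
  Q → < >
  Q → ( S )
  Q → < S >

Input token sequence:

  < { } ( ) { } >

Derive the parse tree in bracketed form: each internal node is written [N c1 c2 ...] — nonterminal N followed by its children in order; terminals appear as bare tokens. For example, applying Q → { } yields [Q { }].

S
Q
< S >
< Q S >
< { } S >
< { } Q S >
< { } ( ) S >
< { } ( ) Q >
< { } ( ) { } >

[S [Q < [S [Q { }] [S [Q ( )] [S [Q { }]]]] >]]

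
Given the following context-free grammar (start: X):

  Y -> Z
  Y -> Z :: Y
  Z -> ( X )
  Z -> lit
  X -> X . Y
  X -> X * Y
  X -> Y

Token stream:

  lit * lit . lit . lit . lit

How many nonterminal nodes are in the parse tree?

[X [X [X [X [X [Y [Z lit]]] * [Y [Z lit]]] . [Y [Z lit]]] . [Y [Z lit]]] . [Y [Z lit]]]

15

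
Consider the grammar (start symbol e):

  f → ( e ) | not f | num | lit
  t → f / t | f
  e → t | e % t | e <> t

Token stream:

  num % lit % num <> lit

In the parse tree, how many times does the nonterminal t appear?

4

[e [e [e [e [t [f num]]] % [t [f lit]]] % [t [f num]]] <> [t [f lit]]]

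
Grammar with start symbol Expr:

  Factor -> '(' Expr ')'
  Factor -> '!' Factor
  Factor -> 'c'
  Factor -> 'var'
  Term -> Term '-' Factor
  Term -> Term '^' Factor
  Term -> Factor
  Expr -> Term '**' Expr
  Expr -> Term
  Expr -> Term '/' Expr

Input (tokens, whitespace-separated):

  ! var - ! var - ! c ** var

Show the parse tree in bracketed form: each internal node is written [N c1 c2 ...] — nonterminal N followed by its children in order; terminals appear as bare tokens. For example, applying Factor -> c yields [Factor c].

Expr
Term ** Expr
Term - Factor ** Expr
Term - Factor - Factor ** Expr
Factor - Factor - Factor ** Expr
! Factor - Factor - Factor ** Expr
! var - Factor - Factor ** Expr
! var - ! Factor - Factor ** Expr
! var - ! var - Factor ** Expr
! var - ! var - ! Factor ** Expr
! var - ! var - ! c ** Expr
! var - ! var - ! c ** Term
! var - ! var - ! c ** Factor
! var - ! var - ! c ** var

[Expr [Term [Term [Term [Factor ! [Factor var]]] - [Factor ! [Factor var]]] - [Factor ! [Factor c]]] ** [Expr [Term [Factor var]]]]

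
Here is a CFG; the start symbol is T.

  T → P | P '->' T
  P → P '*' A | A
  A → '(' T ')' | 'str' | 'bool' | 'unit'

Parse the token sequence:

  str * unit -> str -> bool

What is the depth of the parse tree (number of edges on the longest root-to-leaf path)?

5

[T [P [P [A str]] * [A unit]] -> [T [P [A str]] -> [T [P [A bool]]]]]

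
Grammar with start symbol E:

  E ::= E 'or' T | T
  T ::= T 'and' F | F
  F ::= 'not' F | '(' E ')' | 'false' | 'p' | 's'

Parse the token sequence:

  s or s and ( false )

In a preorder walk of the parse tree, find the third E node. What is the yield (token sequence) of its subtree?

[E [E [T [F s]]] or [T [T [F s]] and [F ( [E [T [F false]]] )]]]

false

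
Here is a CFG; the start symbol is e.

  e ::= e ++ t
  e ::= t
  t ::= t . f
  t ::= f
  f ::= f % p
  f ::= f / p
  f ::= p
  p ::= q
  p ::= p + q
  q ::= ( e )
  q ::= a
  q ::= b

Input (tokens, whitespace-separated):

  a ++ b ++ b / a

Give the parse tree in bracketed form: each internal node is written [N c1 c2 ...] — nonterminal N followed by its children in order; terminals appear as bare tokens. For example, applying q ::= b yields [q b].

[e [e [e [t [f [p [q a]]]]] ++ [t [f [p [q b]]]]] ++ [t [f [f [p [q b]]] / [p [q a]]]]]

e
e ++ t
e ++ t ++ t
t ++ t ++ t
f ++ t ++ t
p ++ t ++ t
q ++ t ++ t
a ++ t ++ t
a ++ f ++ t
a ++ p ++ t
a ++ q ++ t
a ++ b ++ t
a ++ b ++ f
a ++ b ++ f / p
a ++ b ++ p / p
a ++ b ++ q / p
a ++ b ++ b / p
a ++ b ++ b / q
a ++ b ++ b / a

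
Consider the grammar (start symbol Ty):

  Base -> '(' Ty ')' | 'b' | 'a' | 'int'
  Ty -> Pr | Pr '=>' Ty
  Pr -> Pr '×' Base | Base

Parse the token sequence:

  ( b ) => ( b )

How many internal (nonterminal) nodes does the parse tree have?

12

[Ty [Pr [Base ( [Ty [Pr [Base b]]] )]] => [Ty [Pr [Base ( [Ty [Pr [Base b]]] )]]]]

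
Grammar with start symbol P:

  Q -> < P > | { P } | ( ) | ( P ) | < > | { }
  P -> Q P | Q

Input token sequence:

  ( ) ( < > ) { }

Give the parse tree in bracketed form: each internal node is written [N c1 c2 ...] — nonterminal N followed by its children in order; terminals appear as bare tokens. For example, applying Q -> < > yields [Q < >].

P
Q P
( ) P
( ) Q P
( ) ( P ) P
( ) ( Q ) P
( ) ( < > ) P
( ) ( < > ) Q
( ) ( < > ) { }

[P [Q ( )] [P [Q ( [P [Q < >]] )] [P [Q { }]]]]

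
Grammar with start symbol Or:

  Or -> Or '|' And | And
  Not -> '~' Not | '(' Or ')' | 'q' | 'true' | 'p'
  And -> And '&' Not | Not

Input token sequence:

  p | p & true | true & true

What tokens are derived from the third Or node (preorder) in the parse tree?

[Or [Or [Or [And [Not p]]] | [And [And [Not p]] & [Not true]]] | [And [And [Not true]] & [Not true]]]

p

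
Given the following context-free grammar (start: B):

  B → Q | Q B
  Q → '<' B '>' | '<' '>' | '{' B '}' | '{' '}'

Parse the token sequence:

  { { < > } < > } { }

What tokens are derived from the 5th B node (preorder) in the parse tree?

{ }

[B [Q { [B [Q { [B [Q < >]] }] [B [Q < >]]] }] [B [Q { }]]]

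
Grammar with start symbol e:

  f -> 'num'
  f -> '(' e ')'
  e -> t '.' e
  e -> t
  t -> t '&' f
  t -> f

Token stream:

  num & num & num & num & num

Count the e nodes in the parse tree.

[e [t [t [t [t [t [f num]] & [f num]] & [f num]] & [f num]] & [f num]]]

1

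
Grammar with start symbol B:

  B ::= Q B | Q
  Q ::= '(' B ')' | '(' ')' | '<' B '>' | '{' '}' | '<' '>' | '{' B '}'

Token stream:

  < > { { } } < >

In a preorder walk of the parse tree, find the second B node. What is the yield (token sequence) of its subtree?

[B [Q < >] [B [Q { [B [Q { }]] }] [B [Q < >]]]]

{ { } } < >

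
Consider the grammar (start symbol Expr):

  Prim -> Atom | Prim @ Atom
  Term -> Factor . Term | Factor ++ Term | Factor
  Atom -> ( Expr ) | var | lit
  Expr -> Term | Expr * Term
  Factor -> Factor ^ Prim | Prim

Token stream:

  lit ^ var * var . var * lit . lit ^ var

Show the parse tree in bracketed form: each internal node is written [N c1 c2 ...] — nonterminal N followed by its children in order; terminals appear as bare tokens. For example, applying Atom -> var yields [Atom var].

[Expr [Expr [Expr [Term [Factor [Factor [Prim [Atom lit]]] ^ [Prim [Atom var]]]]] * [Term [Factor [Prim [Atom var]]] . [Term [Factor [Prim [Atom var]]]]]] * [Term [Factor [Prim [Atom lit]]] . [Term [Factor [Factor [Prim [Atom lit]]] ^ [Prim [Atom var]]]]]]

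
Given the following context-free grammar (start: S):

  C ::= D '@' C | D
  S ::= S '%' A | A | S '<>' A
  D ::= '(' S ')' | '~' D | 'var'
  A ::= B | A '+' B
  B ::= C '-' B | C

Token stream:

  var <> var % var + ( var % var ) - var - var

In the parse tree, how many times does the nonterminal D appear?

[S [S [S [A [B [C [D var]]]]] <> [A [B [C [D var]]]]] % [A [A [B [C [D var]]]] + [B [C [D ( [S [S [A [B [C [D var]]]]] % [A [B [C [D var]]]]] )]] - [B [C [D var]] - [B [C [D var]]]]]]]

8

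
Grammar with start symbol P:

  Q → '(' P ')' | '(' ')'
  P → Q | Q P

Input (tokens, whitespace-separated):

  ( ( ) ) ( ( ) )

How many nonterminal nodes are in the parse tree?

8

[P [Q ( [P [Q ( )]] )] [P [Q ( [P [Q ( )]] )]]]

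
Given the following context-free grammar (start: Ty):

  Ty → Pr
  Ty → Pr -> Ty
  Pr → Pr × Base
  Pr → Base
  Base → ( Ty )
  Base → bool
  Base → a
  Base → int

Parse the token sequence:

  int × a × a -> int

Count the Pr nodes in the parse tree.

4

[Ty [Pr [Pr [Pr [Base int]] × [Base a]] × [Base a]] -> [Ty [Pr [Base int]]]]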